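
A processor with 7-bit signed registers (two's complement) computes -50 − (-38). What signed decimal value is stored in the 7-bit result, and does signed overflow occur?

-12; no overflow

-50 → 1001110
-38 → 1011010
Subtract via negate-and-add: invert 1011010 + 1 = 0100110 (i.e. 38).
  1001110
+ 0100110
= 1110100
Result 1110100: MSB = 1 → 116 − 128 = -12.
Addends (after negating the subtrahend) have opposite signs, so signed overflow cannot occur.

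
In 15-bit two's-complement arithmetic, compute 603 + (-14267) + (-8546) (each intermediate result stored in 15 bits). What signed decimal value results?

10558

603 + (-14267) = -13664 (100101010100000)
-13664 + (-8546) = -22210 → wraps to 10558 (010100100111110)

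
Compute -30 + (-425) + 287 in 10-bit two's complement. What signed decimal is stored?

-30 + (-425) = -455 (1000111001)
-455 + 287 = -168 (1101011000)

-168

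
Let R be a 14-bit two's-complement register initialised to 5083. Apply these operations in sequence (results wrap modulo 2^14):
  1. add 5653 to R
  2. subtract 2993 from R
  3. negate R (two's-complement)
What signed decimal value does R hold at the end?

Start: R = 5083 = 01001111011011.
R = 5083 + 5653 = 10736; wraps to -5648 = 10100111110000
R = -5648 − 2993 = -8641; wraps to 7743 = 01111000111111
R = −(7743) = -7743 = 10000111000001

-7743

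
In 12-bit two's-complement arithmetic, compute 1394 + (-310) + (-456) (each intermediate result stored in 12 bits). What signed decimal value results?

628

1394 + (-310) = 1084 (010000111100)
1084 + (-456) = 628 (001001110100)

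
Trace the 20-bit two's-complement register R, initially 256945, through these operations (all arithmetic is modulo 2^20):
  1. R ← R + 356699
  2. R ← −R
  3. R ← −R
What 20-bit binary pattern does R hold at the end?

10010101110100001100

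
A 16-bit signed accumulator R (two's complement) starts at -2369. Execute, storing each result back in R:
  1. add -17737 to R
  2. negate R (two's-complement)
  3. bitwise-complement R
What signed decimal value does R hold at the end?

-20107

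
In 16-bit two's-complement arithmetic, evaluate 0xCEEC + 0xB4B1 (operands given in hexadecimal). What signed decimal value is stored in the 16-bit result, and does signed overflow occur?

-31843; no overflow

0xCEEC = 1100111011101100 = -12564 (signed)
0xB4B1 = 1011010010110001 = -19279 (signed)
  1100111011101100
+ 1011010010110001
= 1000001110011101  (discard carry-out 1)
Result 1000001110011101: MSB = 1 → 33693 − 65536 = -31843.
Both addends are negative and so is the stored result: no signed overflow.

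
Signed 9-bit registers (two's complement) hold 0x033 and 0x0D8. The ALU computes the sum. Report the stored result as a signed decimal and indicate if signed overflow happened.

0x033 = 000110011 = 51 (signed)
0x0D8 = 011011000 = 216 (signed)
  000110011
+ 011011000
= 100001011
Result 100001011: MSB = 1 → 267 − 512 = -245.
Both addends are non-negative but the stored result is negative: signed overflow. The true value 51 + 216 = 267 lies outside [-256, 255].

-245; overflow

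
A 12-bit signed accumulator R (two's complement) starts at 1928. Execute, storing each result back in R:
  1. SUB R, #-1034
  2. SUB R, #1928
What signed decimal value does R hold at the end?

1034

Start: R = 1928 = 011110001000.
R = 1928 − (-1034) = 2962; wraps to -1134 = 101110010010
R = -1134 − 1928 = -3062; wraps to 1034 = 010000001010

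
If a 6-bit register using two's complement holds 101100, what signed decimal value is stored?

MSB is 1, so the value is negative.
Unsigned reading: 44. Subtract 2^6 = 64: 44 − 64 = -20.

-20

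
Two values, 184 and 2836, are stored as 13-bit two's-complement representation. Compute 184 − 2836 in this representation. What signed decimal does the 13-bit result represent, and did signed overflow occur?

184 → 0000010111000
2836 → 0101100010100
Subtract via negate-and-add: invert 0101100010100 + 1 = 1010011101100 (i.e. -2836).
  0000010111000
+ 1010011101100
= 1010110100100
Result 1010110100100: MSB = 1 → 5540 − 8192 = -2652.
Addends (after negating the subtrahend) have opposite signs, so signed overflow cannot occur.

-2652; no overflow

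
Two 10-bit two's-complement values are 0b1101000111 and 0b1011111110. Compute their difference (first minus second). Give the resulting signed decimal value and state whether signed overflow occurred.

0b1101000111 → 1101000111 = -185 (signed)
0b1011111110 → 1011111110 = -258 (signed)
Subtract via negate-and-add: invert 1011111110 + 1 = 0100000010 (i.e. 258).
  1101000111
+ 0100000010
= 0001001001  (discard carry-out 1)
Result 0001001001: MSB = 0 → value 73.
Addends (after negating the subtrahend) have opposite signs, so signed overflow cannot occur.

73; no overflow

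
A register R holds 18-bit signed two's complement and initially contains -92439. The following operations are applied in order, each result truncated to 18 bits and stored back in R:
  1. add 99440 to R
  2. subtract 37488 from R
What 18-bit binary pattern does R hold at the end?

Start: R = -92439 = 101001011011101001.
R = -92439 + 99440 = 7001 = 000001101101011001
R = 7001 − 37488 = -30487 = 111000100011101001

111000100011101001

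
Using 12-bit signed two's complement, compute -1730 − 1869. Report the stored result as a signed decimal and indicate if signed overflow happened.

-1730 → 100100111110
1869 → 011101001101
Subtract via negate-and-add: invert 011101001101 + 1 = 100010110011 (i.e. -1869).
  100100111110
+ 100010110011
= 000111110001  (discard carry-out 1)
Result 000111110001: MSB = 0 → value 497.
Both addends (after negating the subtrahend) are negative but the stored result is non-negative: signed overflow. The true value -1730 − 1869 = -3599 lies outside [-2048, 2047].

497; overflow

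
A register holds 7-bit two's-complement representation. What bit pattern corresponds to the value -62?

1000010

|-62| = 62 = 0111110 in 7 bits.
Invert the bits: 1000001. Add 1: 1000010.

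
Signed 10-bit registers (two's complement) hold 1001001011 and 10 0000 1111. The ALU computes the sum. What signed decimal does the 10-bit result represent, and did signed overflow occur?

90; overflow

1001001011 = -437 (signed)
10 0000 1111 → 1000001111 = -497 (signed)
  1001001011
+ 1000001111
= 0001011010  (discard carry-out 1)
Result 0001011010: MSB = 0 → value 90.
Both addends are negative but the stored result is non-negative: signed overflow. The true value -437 + (-497) = -934 lies outside [-512, 511].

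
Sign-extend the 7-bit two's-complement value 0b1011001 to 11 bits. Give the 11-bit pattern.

11111011001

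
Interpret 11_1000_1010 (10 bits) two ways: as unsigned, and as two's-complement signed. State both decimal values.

Unsigned: 1110001010 = 906.
Signed: MSB=1 → 906 − 1024 = -118.

unsigned = 906, signed = -118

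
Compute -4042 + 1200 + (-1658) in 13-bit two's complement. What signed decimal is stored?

-4042 + 1200 = -2842 (1010011100110)
-2842 + (-1658) = -4500 → wraps to 3692 (0111001101100)

3692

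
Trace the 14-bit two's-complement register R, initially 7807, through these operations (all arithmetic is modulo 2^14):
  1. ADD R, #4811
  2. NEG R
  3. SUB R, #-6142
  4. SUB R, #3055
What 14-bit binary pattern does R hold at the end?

01101011000101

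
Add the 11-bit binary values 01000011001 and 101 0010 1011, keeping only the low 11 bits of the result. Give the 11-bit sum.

11101000100

  01000011001
+ 10100101011
= 11101000100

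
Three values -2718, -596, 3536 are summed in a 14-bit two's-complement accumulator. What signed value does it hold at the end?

222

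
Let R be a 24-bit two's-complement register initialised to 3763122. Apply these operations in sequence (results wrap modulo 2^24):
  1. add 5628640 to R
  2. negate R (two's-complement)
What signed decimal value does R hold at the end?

Start: R = 3763122 = 001110010110101110110010.
R = 3763122 + 5628640 = 9391762; wraps to -7385454 = 100011110100111010010010
R = −(-7385454) = 7385454 = 011100001011000101101110

7385454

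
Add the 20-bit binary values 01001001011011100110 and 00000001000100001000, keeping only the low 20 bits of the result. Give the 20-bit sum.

01001010011111101110

  01001001011011100110
+ 00000001000100001000
= 01001010011111101110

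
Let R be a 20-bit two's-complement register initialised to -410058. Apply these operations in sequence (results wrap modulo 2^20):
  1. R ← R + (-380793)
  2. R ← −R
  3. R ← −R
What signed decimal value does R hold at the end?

Start: R = -410058 = 10011011111000110110.
R = -410058 + (-380793) = -790851; wraps to 257725 = 00111110111010111101
R = −(257725) = -257725 = 11000001000101000011
R = −(-257725) = 257725 = 00111110111010111101

257725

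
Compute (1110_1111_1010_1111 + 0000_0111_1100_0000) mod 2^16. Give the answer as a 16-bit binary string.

  1110111110101111
+ 0000011111000000
= 1111011101101111

1111011101101111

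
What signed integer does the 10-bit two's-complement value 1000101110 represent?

-466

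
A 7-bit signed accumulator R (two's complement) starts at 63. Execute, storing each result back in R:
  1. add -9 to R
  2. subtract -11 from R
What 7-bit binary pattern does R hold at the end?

Start: R = 63 = 0111111.
R = 63 + (-9) = 54 = 0110110
R = 54 − (-11) = 65; wraps to -63 = 1000001

1000001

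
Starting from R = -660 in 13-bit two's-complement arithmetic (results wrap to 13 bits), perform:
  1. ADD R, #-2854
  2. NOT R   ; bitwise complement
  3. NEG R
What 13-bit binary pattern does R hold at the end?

1001001000111

Start: R = -660 = 1110101101100.
R = -660 + (-2854) = -3514 = 1001001000110
R = NOT 1001001000110 = 0110110111001 = 3513
R = −(3513) = -3513 = 1001001000111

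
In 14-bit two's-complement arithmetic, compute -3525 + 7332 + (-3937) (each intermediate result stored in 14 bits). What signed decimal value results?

-3525 + 7332 = 3807 (00111011011111)
3807 + (-3937) = -130 (11111101111110)

-130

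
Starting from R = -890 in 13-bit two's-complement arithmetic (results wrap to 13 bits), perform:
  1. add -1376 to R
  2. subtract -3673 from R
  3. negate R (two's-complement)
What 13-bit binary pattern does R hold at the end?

Start: R = -890 = 1110010000110.
R = -890 + (-1376) = -2266 = 1011100100110
R = -2266 − (-3673) = 1407 = 0010101111111
R = −(1407) = -1407 = 1101010000001

1101010000001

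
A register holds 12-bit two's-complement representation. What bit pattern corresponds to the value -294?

|-294| = 294 = 000100100110 in 12 bits.
Invert the bits: 111011011001. Add 1: 111011011010.

111011011010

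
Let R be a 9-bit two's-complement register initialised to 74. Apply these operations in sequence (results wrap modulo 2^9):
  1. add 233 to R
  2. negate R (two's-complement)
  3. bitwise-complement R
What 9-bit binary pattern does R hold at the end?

Start: R = 74 = 001001010.
R = 74 + 233 = 307; wraps to -205 = 100110011
R = −(-205) = 205 = 011001101
R = NOT 011001101 = 100110010 = -206

100110010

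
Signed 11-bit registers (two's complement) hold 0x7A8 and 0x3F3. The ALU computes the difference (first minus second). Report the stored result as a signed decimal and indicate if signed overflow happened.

0x7A8 = 11110101000 = -88 (signed)
0x3F3 = 01111110011 = 1011 (signed)
Subtract via negate-and-add: invert 01111110011 + 1 = 10000001101 (i.e. -1011).
  11110101000
+ 10000001101
= 01110110101  (discard carry-out 1)
Result 01110110101: MSB = 0 → value 949.
Both addends (after negating the subtrahend) are negative but the stored result is non-negative: signed overflow. The true value -88 − 1011 = -1099 lies outside [-1024, 1023].

949; overflow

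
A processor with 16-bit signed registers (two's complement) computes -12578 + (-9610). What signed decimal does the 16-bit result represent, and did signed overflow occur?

-12578 → 1100111011011110
-9610 → 1101101001110110
  1100111011011110
+ 1101101001110110
= 1010100101010100  (discard carry-out 1)
Result 1010100101010100: MSB = 1 → 43348 − 65536 = -22188.
Both addends are negative and so is the stored result: no signed overflow.

-22188; no overflow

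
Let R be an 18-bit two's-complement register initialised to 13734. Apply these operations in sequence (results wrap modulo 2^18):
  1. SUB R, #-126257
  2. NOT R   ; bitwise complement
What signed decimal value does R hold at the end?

122152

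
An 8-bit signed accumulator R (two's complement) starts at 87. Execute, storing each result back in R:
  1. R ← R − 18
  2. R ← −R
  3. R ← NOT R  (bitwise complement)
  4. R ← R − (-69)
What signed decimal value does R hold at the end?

-119

Start: R = 87 = 01010111.
R = 87 − 18 = 69 = 01000101
R = −(69) = -69 = 10111011
R = NOT 10111011 = 01000100 = 68
R = 68 − (-69) = 137; wraps to -119 = 10001001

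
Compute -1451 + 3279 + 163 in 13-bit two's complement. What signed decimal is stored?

1991

-1451 + 3279 = 1828 (0011100100100)
1828 + 163 = 1991 (0011111000111)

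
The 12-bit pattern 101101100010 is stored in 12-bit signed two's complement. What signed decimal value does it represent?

-1182

MSB is 1, so the value is negative.
Unsigned reading: 2914. Subtract 2^12 = 4096: 2914 − 4096 = -1182.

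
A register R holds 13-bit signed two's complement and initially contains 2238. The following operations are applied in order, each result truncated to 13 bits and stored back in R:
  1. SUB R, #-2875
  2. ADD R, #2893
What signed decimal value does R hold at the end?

-186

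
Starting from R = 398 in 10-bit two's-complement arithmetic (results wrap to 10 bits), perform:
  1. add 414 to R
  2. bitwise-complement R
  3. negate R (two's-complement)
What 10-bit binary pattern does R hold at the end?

1100101101

Start: R = 398 = 0110001110.
R = 398 + 414 = 812; wraps to -212 = 1100101100
R = NOT 1100101100 = 0011010011 = 211
R = −(211) = -211 = 1100101101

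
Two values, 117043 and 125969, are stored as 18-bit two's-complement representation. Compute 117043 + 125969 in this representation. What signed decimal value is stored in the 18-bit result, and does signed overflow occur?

-19132; overflow

117043 → 011100100100110011
125969 → 011110110000010001
  011100100100110011
+ 011110110000010001
= 111011010101000100
Result 111011010101000100: MSB = 1 → 243012 − 262144 = -19132.
Both addends are non-negative but the stored result is negative: signed overflow. The true value 117043 + 125969 = 243012 lies outside [-131072, 131071].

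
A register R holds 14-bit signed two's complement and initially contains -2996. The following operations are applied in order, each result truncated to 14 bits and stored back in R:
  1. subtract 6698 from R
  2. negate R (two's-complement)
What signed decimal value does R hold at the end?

Start: R = -2996 = 11010001001100.
R = -2996 − 6698 = -9694; wraps to 6690 = 01101000100010
R = −(6690) = -6690 = 10010111011110

-6690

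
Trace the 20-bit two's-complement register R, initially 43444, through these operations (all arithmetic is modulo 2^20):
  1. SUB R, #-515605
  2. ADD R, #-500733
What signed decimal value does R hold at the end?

58316

Start: R = 43444 = 00001010100110110100.
R = 43444 − (-515605) = 559049; wraps to -489527 = 10001000011111001001
R = -489527 + (-500733) = -990260; wraps to 58316 = 00001110001111001100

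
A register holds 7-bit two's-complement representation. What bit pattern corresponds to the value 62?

0111110

62 is non-negative, so write it directly in 7 bits: 0111110.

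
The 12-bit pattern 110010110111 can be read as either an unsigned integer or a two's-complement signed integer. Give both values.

unsigned = 3255, signed = -841

Unsigned: 110010110111 = 3255.
Signed: MSB=1 → 3255 − 4096 = -841.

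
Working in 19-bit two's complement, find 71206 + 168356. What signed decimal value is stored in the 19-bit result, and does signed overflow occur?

71206 → 0010001011000100110
168356 → 0101001000110100100
  0010001011000100110
+ 0101001000110100100
= 0111010011111001010
Result 0111010011111001010: MSB = 0 → value 239562.
Both addends are non-negative and so is the stored result: no signed overflow.

239562; no overflow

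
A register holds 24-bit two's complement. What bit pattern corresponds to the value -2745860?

110101100001100111111100

|-2745860| = 2745860 = 001010011110011000000100 in 24 bits.
Invert the bits: 110101100001100111111011. Add 1: 110101100001100111111100.
Check: 110101100001100111111100 reads as 14031356 − 16777216 = -2745860.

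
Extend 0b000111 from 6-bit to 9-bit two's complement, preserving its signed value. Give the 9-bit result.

MSB of 000111 is 0; replicate it into the new high bits.
000|000111 → 000000111 (still 7).

000000111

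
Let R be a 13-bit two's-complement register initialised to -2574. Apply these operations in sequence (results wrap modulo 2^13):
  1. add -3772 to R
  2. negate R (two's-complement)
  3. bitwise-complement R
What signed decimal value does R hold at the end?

1845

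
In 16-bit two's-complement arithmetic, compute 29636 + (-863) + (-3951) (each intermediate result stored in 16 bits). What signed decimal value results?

29636 + (-863) = 28773 (0111000001100101)
28773 + (-3951) = 24822 (0110000011110110)

24822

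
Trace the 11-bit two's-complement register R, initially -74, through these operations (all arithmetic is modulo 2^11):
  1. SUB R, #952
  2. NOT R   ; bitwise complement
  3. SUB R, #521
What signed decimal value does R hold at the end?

504

Start: R = -74 = 11110110110.
R = -74 − 952 = -1026; wraps to 1022 = 01111111110
R = NOT 01111111110 = 10000000001 = -1023
R = -1023 − 521 = -1544; wraps to 504 = 00111111000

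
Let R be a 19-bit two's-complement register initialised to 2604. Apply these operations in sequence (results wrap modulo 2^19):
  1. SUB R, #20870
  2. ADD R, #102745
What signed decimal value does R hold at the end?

Start: R = 2604 = 0000000101000101100.
R = 2604 − 20870 = -18266 = 1111011100010100110
R = -18266 + 102745 = 84479 = 0010100100111111111

84479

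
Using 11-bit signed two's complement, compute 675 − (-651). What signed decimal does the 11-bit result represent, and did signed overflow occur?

-722; overflow

675 → 01010100011
-651 → 10101110101
Subtract via negate-and-add: invert 10101110101 + 1 = 01010001011 (i.e. 651).
  01010100011
+ 01010001011
= 10100101110
Result 10100101110: MSB = 1 → 1326 − 2048 = -722.
Both addends (after negating the subtrahend) are non-negative but the stored result is negative: signed overflow. The true value 675 − (-651) = 1326 lies outside [-1024, 1023].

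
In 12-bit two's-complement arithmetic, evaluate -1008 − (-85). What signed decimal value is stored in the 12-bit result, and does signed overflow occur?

-923; no overflow

-1008 → 110000010000
-85 → 111110101011
Subtract via negate-and-add: invert 111110101011 + 1 = 000001010101 (i.e. 85).
  110000010000
+ 000001010101
= 110001100101
Result 110001100101: MSB = 1 → 3173 − 4096 = -923.
Addends (after negating the subtrahend) have opposite signs, so signed overflow cannot occur.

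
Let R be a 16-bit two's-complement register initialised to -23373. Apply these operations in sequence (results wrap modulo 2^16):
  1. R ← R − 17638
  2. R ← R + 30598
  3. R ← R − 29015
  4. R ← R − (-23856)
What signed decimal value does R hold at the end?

-15572

Start: R = -23373 = 1010010010110011.
R = -23373 − 17638 = -41011; wraps to 24525 = 0101111111001101
R = 24525 + 30598 = 55123; wraps to -10413 = 1101011101010011
R = -10413 − 29015 = -39428; wraps to 26108 = 0110010111111100
R = 26108 − (-23856) = 49964; wraps to -15572 = 1100001100101100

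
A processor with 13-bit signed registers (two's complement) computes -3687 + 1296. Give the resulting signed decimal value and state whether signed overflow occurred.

-2391; no overflow

-3687 → 1000110011001
1296 → 0010100010000
  1000110011001
+ 0010100010000
= 1011010101001
Result 1011010101001: MSB = 1 → 5801 − 8192 = -2391.
Addends have opposite signs, so signed overflow cannot occur.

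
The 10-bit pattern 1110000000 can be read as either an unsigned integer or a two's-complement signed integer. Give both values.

Unsigned: 1110000000 = 896.
Signed: MSB=1 → 896 − 1024 = -128.

unsigned = 896, signed = -128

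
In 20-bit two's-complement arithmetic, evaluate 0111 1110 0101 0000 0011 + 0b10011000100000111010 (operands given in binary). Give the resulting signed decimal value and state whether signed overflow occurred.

0111 1110 0101 0000 0011 → 01111110010100000011 = 517379 (signed)
0b10011000100000111010 → 10011000100000111010 = -423878 (signed)
  01111110010100000011
+ 10011000100000111010
= 00010110110100111101  (discard carry-out 1)
Result 00010110110100111101: MSB = 0 → value 93501.
Addends have opposite signs, so signed overflow cannot occur.

93501; no overflow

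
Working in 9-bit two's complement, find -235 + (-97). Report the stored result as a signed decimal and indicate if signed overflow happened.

180; overflow

-235 → 100010101
-97 → 110011111
  100010101
+ 110011111
= 010110100  (discard carry-out 1)
Result 010110100: MSB = 0 → value 180.
Both addends are negative but the stored result is non-negative: signed overflow. The true value -235 + (-97) = -332 lies outside [-256, 255].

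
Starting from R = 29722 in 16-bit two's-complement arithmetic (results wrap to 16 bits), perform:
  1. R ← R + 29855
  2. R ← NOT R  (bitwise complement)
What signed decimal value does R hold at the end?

Start: R = 29722 = 0111010000011010.
R = 29722 + 29855 = 59577; wraps to -5959 = 1110100010111001
R = NOT 1110100010111001 = 0001011101000110 = 5958

5958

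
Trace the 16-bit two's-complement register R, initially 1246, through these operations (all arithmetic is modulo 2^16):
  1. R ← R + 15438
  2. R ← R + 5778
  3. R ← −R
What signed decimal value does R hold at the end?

Start: R = 1246 = 0000010011011110.
R = 1246 + 15438 = 16684 = 0100000100101100
R = 16684 + 5778 = 22462 = 0101011110111110
R = −(22462) = -22462 = 1010100001000010

-22462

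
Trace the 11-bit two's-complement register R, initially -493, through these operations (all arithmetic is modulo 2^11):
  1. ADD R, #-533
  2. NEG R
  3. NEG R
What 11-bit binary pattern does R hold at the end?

01111111110

Start: R = -493 = 11000010011.
R = -493 + (-533) = -1026; wraps to 1022 = 01111111110
R = −(1022) = -1022 = 10000000010
R = −(-1022) = 1022 = 01111111110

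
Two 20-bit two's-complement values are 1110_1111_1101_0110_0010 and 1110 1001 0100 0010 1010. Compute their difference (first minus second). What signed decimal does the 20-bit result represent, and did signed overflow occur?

26936; no overflow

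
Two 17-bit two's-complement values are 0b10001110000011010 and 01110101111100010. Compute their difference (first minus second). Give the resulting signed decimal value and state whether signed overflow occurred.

12344; overflow

0b10001110000011010 → 10001110000011010 = -58342 (signed)
01110101111100010 = 60386 (signed)
Subtract via negate-and-add: invert 01110101111100010 + 1 = 10001010000011110 (i.e. -60386).
  10001110000011010
+ 10001010000011110
= 00011000000111000  (discard carry-out 1)
Result 00011000000111000: MSB = 0 → value 12344.
Both addends (after negating the subtrahend) are negative but the stored result is non-negative: signed overflow. The true value -58342 − 60386 = -118728 lies outside [-65536, 65535].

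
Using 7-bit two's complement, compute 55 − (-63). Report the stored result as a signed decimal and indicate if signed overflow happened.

55 → 0110111
-63 → 1000001
Subtract via negate-and-add: invert 1000001 + 1 = 0111111 (i.e. 63).
  0110111
+ 0111111
= 1110110
Result 1110110: MSB = 1 → 118 − 128 = -10.
Both addends (after negating the subtrahend) are non-negative but the stored result is negative: signed overflow. The true value 55 − (-63) = 118 lies outside [-64, 63].

-10; overflow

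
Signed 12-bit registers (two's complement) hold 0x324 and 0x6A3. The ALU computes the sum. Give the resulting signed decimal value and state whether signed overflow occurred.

-1593; overflow

0x324 = 001100100100 = 804 (signed)
0x6A3 = 011010100011 = 1699 (signed)
  001100100100
+ 011010100011
= 100111000111
Result 100111000111: MSB = 1 → 2503 − 4096 = -1593.
Both addends are non-negative but the stored result is negative: signed overflow. The true value 804 + 1699 = 2503 lies outside [-2048, 2047].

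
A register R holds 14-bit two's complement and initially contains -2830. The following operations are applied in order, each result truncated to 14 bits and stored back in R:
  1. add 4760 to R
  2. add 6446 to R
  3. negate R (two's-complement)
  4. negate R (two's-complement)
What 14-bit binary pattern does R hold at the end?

Start: R = -2830 = 11010011110010.
R = -2830 + 4760 = 1930 = 00011110001010
R = 1930 + 6446 = 8376; wraps to -8008 = 10000010111000
R = −(-8008) = 8008 = 01111101001000
R = −(8008) = -8008 = 10000010111000

10000010111000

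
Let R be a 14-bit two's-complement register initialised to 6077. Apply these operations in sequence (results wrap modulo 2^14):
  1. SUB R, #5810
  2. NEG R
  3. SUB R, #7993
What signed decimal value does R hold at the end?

8124

Start: R = 6077 = 01011110111101.
R = 6077 − 5810 = 267 = 00000100001011
R = −(267) = -267 = 11111011110101
R = -267 − 7993 = -8260; wraps to 8124 = 01111110111100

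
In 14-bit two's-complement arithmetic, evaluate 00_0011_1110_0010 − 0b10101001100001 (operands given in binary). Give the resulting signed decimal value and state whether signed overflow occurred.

6529; no overflow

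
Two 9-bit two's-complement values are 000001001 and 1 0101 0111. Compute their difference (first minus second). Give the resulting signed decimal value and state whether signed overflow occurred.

000001001 = 9 (signed)
1 0101 0111 → 101010111 = -169 (signed)
Subtract via negate-and-add: invert 101010111 + 1 = 010101001 (i.e. 169).
  000001001
+ 010101001
= 010110010
Result 010110010: MSB = 0 → value 178.
Both addends (after negating the subtrahend) are non-negative and so is the stored result: no signed overflow.

178; no overflow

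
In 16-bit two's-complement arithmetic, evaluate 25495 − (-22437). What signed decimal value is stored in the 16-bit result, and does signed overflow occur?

25495 → 0110001110010111
-22437 → 1010100001011011
Subtract via negate-and-add: invert 1010100001011011 + 1 = 0101011110100101 (i.e. 22437).
  0110001110010111
+ 0101011110100101
= 1011101100111100
Result 1011101100111100: MSB = 1 → 47932 − 65536 = -17604.
Both addends (after negating the subtrahend) are non-negative but the stored result is negative: signed overflow. The true value 25495 − (-22437) = 47932 lies outside [-32768, 32767].

-17604; overflow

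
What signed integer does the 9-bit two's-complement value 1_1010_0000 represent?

MSB is 1, so the value is negative.
Unsigned reading: 416. Subtract 2^9 = 512: 416 − 512 = -96.

-96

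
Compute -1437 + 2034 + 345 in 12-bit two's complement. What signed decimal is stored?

-1437 + 2034 = 597 (001001010101)
597 + 345 = 942 (001110101110)

942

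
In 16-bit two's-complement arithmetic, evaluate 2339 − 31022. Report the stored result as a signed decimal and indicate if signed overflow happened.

2339 → 0000100100100011
31022 → 0111100100101110
Subtract via negate-and-add: invert 0111100100101110 + 1 = 1000011011010010 (i.e. -31022).
  0000100100100011
+ 1000011011010010
= 1000111111110101
Result 1000111111110101: MSB = 1 → 36853 − 65536 = -28683.
Addends (after negating the subtrahend) have opposite signs, so signed overflow cannot occur.

-28683; no overflow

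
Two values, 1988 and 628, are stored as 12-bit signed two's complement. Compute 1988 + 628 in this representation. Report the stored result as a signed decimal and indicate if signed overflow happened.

1988 → 011111000100
628 → 001001110100
  011111000100
+ 001001110100
= 101000111000
Result 101000111000: MSB = 1 → 2616 − 4096 = -1480.
Both addends are non-negative but the stored result is negative: signed overflow. The true value 1988 + 628 = 2616 lies outside [-2048, 2047].

-1480; overflow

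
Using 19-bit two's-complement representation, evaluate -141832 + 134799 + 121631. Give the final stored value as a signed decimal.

-141832 + 134799 = -7033 (1111110010010000111)
-7033 + 121631 = 114598 (0011011111110100110)

114598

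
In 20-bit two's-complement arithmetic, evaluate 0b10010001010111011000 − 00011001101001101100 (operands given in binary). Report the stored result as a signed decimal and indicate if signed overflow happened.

490348; overflow

0b10010001010111011000 → 10010001010111011000 = -453160 (signed)
00011001101001101100 = 105068 (signed)
Subtract via negate-and-add: invert 00011001101001101100 + 1 = 11100110010110010100 (i.e. -105068).
  10010001010111011000
+ 11100110010110010100
= 01110111101101101100  (discard carry-out 1)
Result 01110111101101101100: MSB = 0 → value 490348.
Both addends (after negating the subtrahend) are negative but the stored result is non-negative: signed overflow. The true value -453160 − 105068 = -558228 lies outside [-524288, 524287].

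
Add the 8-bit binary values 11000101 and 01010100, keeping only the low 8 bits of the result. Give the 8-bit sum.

  11000101
+ 01010100
= 00011001  (discard carry-out 1)

00011001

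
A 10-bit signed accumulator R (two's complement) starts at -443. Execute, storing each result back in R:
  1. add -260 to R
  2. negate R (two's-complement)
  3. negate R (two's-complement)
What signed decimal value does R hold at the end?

321

Start: R = -443 = 1001000101.
R = -443 + (-260) = -703; wraps to 321 = 0101000001
R = −(321) = -321 = 1010111111
R = −(-321) = 321 = 0101000001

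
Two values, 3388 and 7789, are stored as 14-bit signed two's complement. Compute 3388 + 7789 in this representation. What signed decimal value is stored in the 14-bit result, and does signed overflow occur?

-5207; overflow

3388 → 00110100111100
7789 → 01111001101101
  00110100111100
+ 01111001101101
= 10101110101001
Result 10101110101001: MSB = 1 → 11177 − 16384 = -5207.
Both addends are non-negative but the stored result is negative: signed overflow. The true value 3388 + 7789 = 11177 lies outside [-8192, 8191].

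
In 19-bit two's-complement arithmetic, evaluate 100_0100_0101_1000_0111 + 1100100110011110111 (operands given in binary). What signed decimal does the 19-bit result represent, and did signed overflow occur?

100_0100_0101_1000_0111 → 1000100010110000111 = -244345 (signed)
1100100110011110111 = -111369 (signed)
  1000100010110000111
+ 1100100110011110111
= 0101001001001111110  (discard carry-out 1)
Result 0101001001001111110: MSB = 0 → value 168574.
Both addends are negative but the stored result is non-negative: signed overflow. The true value -244345 + (-111369) = -355714 lies outside [-262144, 262143].

168574; overflow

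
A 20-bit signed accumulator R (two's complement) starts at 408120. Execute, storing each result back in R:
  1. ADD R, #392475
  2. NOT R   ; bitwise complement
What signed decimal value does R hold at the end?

Start: R = 408120 = 01100011101000111000.
R = 408120 + 392475 = 800595; wraps to -247981 = 11000011011101010011
R = NOT 11000011011101010011 = 00111100100010101100 = 247980

247980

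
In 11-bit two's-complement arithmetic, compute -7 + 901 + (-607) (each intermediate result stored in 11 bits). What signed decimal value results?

287

-7 + 901 = 894 (01101111110)
894 + (-607) = 287 (00100011111)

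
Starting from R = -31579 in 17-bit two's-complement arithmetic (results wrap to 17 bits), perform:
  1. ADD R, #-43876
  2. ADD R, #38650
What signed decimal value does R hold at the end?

-36805

Start: R = -31579 = 11000010010100101.
R = -31579 + (-43876) = -75455; wraps to 55617 = 01101100101000001
R = 55617 + 38650 = 94267; wraps to -36805 = 10111000000111011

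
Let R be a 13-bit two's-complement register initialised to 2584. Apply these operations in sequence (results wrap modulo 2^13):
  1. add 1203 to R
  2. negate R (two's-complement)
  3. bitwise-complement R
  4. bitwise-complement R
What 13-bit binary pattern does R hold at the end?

Start: R = 2584 = 0101000011000.
R = 2584 + 1203 = 3787 = 0111011001011
R = −(3787) = -3787 = 1000100110101
R = NOT 1000100110101 = 0111011001010 = 3786
R = NOT 0111011001010 = 1000100110101 = -3787

1000100110101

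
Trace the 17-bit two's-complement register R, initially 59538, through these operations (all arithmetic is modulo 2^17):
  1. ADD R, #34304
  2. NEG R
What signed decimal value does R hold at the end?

37230

Start: R = 59538 = 01110100010010010.
R = 59538 + 34304 = 93842; wraps to -37230 = 10110111010010010
R = −(-37230) = 37230 = 01001000101101110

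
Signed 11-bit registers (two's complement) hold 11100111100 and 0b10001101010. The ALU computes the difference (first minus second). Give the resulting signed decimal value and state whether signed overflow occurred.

722; no overflow

11100111100 = -196 (signed)
0b10001101010 → 10001101010 = -918 (signed)
Subtract via negate-and-add: invert 10001101010 + 1 = 01110010110 (i.e. 918).
  11100111100
+ 01110010110
= 01011010010  (discard carry-out 1)
Result 01011010010: MSB = 0 → value 722.
Addends (after negating the subtrahend) have opposite signs, so signed overflow cannot occur.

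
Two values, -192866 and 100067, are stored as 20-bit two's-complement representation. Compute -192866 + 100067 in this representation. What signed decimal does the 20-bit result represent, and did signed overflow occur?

-192866 → 11010000111010011110
100067 → 00011000011011100011
  11010000111010011110
+ 00011000011011100011
= 11101001010110000001
Result 11101001010110000001: MSB = 1 → 955777 − 1048576 = -92799.
Addends have opposite signs, so signed overflow cannot occur.

-92799; no overflow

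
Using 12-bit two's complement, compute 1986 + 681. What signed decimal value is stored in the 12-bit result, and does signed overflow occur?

-1429; overflow

1986 → 011111000010
681 → 001010101001
  011111000010
+ 001010101001
= 101001101011
Result 101001101011: MSB = 1 → 2667 − 4096 = -1429.
Both addends are non-negative but the stored result is negative: signed overflow. The true value 1986 + 681 = 2667 lies outside [-2048, 2047].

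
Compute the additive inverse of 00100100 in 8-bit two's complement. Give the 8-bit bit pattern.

11011100

Invert: 11011011. Add 1: 11011100.
Check: 00100100 = 36, 11011100 = -36.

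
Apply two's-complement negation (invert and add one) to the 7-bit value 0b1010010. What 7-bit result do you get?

0101110

Invert: 0101101. Add 1: 0101110.
Check: 1010010 = -46, 0101110 = 46.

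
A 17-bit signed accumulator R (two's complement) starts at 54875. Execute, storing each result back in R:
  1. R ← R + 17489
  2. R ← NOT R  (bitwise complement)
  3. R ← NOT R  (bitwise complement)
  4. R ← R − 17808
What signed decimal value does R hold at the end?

54556

Start: R = 54875 = 01101011001011011.
R = 54875 + 17489 = 72364; wraps to -58708 = 10001101010101100
R = NOT 10001101010101100 = 01110010101010011 = 58707
R = NOT 01110010101010011 = 10001101010101100 = -58708
R = -58708 − 17808 = -76516; wraps to 54556 = 01101010100011100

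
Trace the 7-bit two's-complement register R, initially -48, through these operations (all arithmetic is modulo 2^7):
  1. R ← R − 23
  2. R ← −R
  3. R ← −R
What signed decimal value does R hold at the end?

Start: R = -48 = 1010000.
R = -48 − 23 = -71; wraps to 57 = 0111001
R = −(57) = -57 = 1000111
R = −(-57) = 57 = 0111001

57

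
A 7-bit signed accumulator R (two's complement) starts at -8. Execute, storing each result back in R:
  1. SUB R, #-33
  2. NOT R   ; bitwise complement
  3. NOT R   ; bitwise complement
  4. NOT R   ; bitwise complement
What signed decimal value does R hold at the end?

-26

Start: R = -8 = 1111000.
R = -8 − (-33) = 25 = 0011001
R = NOT 0011001 = 1100110 = -26
R = NOT 1100110 = 0011001 = 25
R = NOT 0011001 = 1100110 = -26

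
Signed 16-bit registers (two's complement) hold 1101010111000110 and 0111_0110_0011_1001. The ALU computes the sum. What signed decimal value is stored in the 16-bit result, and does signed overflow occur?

1101010111000110 = -10810 (signed)
0111_0110_0011_1001 → 0111011000111001 = 30265 (signed)
  1101010111000110
+ 0111011000111001
= 0100101111111111  (discard carry-out 1)
Result 0100101111111111: MSB = 0 → value 19455.
Addends have opposite signs, so signed overflow cannot occur.

19455; no overflow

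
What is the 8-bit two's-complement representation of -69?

|-69| = 69 = 01000101 in 8 bits.
Invert the bits: 10111010. Add 1: 10111011.
Check: 10111011 reads as 187 − 256 = -69.

10111011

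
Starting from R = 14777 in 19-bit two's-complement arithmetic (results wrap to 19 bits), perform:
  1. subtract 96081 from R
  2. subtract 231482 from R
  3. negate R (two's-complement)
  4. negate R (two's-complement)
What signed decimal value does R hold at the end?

211502

Start: R = 14777 = 0000011100110111001.
R = 14777 − 96081 = -81304 = 1101100001001101000
R = -81304 − 231482 = -312786; wraps to 211502 = 0110011101000101110
R = −(211502) = -211502 = 1001100010111010010
R = −(-211502) = 211502 = 0110011101000101110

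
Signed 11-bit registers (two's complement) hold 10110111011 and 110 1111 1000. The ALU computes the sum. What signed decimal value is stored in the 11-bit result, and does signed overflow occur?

-845; no overflow

10110111011 = -581 (signed)
110 1111 1000 → 11011111000 = -264 (signed)
  10110111011
+ 11011111000
= 10010110011  (discard carry-out 1)
Result 10010110011: MSB = 1 → 1203 − 2048 = -845.
Both addends are negative and so is the stored result: no signed overflow.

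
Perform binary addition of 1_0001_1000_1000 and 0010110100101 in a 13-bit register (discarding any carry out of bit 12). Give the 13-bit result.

  1000110001000
+ 0010110100101
= 1011100101101

1011100101101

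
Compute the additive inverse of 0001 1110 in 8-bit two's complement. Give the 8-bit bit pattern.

11100010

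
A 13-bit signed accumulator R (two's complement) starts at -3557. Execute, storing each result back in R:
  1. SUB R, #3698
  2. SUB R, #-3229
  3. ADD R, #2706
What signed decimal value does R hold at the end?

Start: R = -3557 = 1001000011011.
R = -3557 − 3698 = -7255; wraps to 937 = 0001110101001
R = 937 − (-3229) = 4166; wraps to -4026 = 1000001000110
R = -4026 + 2706 = -1320 = 1101011011000

-1320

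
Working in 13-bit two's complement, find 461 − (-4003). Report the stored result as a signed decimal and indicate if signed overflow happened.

-3728; overflow

461 → 0000111001101
-4003 → 1000001011101
Subtract via negate-and-add: invert 1000001011101 + 1 = 0111110100011 (i.e. 4003).
  0000111001101
+ 0111110100011
= 1000101110000
Result 1000101110000: MSB = 1 → 4464 − 8192 = -3728.
Both addends (after negating the subtrahend) are non-negative but the stored result is negative: signed overflow. The true value 461 − (-4003) = 4464 lies outside [-4096, 4095].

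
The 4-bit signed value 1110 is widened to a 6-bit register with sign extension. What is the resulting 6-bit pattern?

MSB of 1110 is 1; replicate it into the new high bits.
11|1110 → 111110 (still -2).

111110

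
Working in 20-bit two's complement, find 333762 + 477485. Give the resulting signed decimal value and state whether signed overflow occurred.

-237329; overflow

333762 → 01010001011111000010
477485 → 01110100100100101101
  01010001011111000010
+ 01110100100100101101
= 11000110000011101111
Result 11000110000011101111: MSB = 1 → 811247 − 1048576 = -237329.
Both addends are non-negative but the stored result is negative: signed overflow. The true value 333762 + 477485 = 811247 lies outside [-524288, 524287].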